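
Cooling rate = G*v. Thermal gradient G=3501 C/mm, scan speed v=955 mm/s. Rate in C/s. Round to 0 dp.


CR = 3501 * 955 = 3343455 C/s


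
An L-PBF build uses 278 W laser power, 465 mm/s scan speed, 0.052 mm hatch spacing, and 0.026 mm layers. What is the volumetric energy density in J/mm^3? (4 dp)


E = 278 / (465*0.052*0.026) = 442.1963 J/mm^3


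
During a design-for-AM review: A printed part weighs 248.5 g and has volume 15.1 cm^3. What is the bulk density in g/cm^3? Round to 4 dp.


rho = 248.5 / 15.1 = 16.457 g/cm^3


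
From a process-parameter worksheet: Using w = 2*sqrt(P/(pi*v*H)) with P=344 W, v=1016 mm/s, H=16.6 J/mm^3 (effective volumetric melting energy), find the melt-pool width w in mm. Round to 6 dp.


w = 2*sqrt(344/(pi*1016*16.6)) = 0.161151 mm


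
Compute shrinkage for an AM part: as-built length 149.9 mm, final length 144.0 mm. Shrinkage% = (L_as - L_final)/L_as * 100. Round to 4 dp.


Shrinkage = ((149.9-144.0)/149.9)*100 = 3.936 %


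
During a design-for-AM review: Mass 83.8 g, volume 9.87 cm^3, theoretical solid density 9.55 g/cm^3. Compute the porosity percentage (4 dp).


rho_part = 83.8 / 9.87 = 8.49037487 g/cm^3
Porosity = (1 - 8.49037487/9.55)*100 = 11.0956 %


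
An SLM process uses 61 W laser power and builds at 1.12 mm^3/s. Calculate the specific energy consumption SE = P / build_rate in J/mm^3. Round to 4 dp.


SE = 61 / 1.12 = 54.4643 J/mm^3


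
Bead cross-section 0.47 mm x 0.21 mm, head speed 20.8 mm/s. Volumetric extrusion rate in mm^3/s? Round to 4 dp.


Rate = 0.47 * 0.21 * 20.8 = 2.053 mm^3/s


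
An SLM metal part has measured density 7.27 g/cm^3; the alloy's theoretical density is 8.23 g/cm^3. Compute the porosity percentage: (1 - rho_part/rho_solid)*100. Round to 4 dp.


Porosity = (1-7.27/8.23)*100 = 11.6646 %


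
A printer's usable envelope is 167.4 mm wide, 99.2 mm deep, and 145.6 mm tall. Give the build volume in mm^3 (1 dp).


V = 167.4 * 99.2 * 145.6 = 2417845.2 mm^3


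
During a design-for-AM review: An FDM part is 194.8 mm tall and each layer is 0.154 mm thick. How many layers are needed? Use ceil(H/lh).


Layers = ceil(194.8/0.154) = 1265


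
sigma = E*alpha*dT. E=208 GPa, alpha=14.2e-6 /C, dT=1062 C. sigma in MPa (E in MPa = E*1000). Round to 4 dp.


sigma = 208*1000 * 14.2e-6 * 1062 = 3136.7232 MPa


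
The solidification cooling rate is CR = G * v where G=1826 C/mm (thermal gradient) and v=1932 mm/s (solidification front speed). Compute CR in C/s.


CR = 1826 * 1932 = 3527832 C/s


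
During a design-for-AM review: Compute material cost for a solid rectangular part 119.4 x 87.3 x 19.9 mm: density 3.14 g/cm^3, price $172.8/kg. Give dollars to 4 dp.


V = 119.4 * 87.3 * 19.9 = 207430.038 mm^3 = 207.430038 cm^3
Mass = 207.430038 * 3.14 / 1000 = 0.65133032 kg
Cost = 0.65133032 * 172.8 = 112.5499 $


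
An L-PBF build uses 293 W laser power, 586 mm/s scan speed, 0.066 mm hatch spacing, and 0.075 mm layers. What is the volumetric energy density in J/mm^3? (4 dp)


E = 293 / (586*0.066*0.075) = 101.0101 J/mm^3


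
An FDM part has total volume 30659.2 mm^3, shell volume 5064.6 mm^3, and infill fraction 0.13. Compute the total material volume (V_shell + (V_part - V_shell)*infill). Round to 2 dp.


V_infill = (30659.2 - 5064.6) * 0.13 = 3327.3
V_total = 5064.6 + 3327.3 = 8391.9 mm^3


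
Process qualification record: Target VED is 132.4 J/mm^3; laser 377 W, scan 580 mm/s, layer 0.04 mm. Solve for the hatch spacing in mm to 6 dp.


h = 377 / (132.4*580*0.04) = 0.122734 mm


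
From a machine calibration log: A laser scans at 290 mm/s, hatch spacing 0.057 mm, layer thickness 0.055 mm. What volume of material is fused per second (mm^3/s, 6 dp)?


Rate = 290 * 0.057 * 0.055 = 0.90915 mm^3/s


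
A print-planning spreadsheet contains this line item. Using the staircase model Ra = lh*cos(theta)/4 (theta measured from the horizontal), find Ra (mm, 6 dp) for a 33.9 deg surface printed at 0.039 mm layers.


Ra = 0.039 * cos(33.9) / 4 = 0.008093 mm


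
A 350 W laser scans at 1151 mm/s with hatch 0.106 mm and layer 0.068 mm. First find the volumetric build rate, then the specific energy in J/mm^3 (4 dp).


Build rate = 1151 * 0.106 * 0.068 = 8.296408 mm^3/s
SE = 350 / 8.296408 = 42.1869 J/mm^3


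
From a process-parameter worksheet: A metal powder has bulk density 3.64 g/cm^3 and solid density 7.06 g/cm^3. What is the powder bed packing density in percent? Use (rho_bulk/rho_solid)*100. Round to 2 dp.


Packing = (3.64/7.06)*100 = 51.56 %


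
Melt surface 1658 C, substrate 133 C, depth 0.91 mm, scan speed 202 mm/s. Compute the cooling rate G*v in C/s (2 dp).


G = (1658-133)/0.91 = 1675.82417582 C/mm
CR = 1675.82417582 * 202 = 338516.48 C/s


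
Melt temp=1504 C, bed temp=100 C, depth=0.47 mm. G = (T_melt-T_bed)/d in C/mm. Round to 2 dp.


G = (1504-100)/0.47 = 2987.23 C/mm


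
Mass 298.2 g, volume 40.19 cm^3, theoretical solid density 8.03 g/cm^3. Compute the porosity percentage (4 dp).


rho_part = 298.2 / 40.19 = 7.41975616 g/cm^3
Porosity = (1 - 7.41975616/8.03)*100 = 7.5995 %


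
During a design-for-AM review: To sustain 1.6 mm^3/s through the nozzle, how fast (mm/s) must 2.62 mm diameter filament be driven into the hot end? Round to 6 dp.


A = pi*(2.62/2)^2 = 5.391287
v = 1.6 / 5.391287 = 0.296775 mm/s


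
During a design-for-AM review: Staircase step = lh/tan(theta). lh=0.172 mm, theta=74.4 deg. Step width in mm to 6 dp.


step = 0.172 / tan(74.4) = 0.048023 mm


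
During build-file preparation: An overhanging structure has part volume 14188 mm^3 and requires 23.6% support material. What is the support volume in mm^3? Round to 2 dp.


V_support = 14188 * 0.236 = 3348.37 mm^3


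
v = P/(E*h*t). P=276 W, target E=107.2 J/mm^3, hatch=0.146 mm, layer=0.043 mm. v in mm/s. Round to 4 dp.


v = 276 / (107.2*0.146*0.043) = 410.103 mm/s


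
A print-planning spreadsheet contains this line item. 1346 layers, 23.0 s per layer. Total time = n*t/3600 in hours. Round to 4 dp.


t = 1346 * 23.0 / 3600 = 8.5994 hrs


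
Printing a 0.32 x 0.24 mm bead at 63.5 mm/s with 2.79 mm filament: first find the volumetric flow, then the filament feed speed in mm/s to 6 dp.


Q = 0.32 * 0.24 * 63.5 = 4.8768 mm^3/s
A_fil = pi*(2.79/2)^2 = 6.11361784 mm^2
v_feed = 4.8768 / 6.11361784 = 0.797695 mm/s


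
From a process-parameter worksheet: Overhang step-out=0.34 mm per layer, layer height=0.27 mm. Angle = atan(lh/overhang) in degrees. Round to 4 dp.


angle = atan(0.27/0.34) = 38.4537 degrees


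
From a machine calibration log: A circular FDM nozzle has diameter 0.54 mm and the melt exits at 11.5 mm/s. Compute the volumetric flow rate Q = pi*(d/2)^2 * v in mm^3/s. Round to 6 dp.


A = pi*(0.54/2)^2 = 0.2290221 mm^2
Q = 0.2290221 * 11.5 = 2.633754 mm^3/s


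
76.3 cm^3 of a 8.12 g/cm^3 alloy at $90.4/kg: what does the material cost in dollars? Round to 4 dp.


Mass = 76.3*8.12/1000 = 0.619556 kg
Cost = 0.619556 * 90.4 = 56.0079 $


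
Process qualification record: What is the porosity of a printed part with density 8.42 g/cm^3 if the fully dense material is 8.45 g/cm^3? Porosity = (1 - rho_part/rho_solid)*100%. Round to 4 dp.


Porosity = (1-8.42/8.45)*100 = 0.355 %


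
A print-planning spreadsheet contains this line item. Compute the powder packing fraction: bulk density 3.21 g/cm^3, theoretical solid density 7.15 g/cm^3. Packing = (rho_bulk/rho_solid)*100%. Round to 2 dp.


Packing = (3.21/7.15)*100 = 44.9 %


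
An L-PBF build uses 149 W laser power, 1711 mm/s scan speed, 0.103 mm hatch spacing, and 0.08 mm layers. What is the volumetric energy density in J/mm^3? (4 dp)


E = 149 / (1711*0.103*0.08) = 10.5684 J/mm^3


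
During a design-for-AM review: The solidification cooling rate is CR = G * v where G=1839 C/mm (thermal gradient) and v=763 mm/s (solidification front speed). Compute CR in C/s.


CR = 1839 * 763 = 1403157 C/s


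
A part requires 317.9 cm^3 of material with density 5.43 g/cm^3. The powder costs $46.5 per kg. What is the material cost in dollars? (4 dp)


Mass = 317.9*5.43/1000 = 1.726197 kg
Cost = 1.726197 * 46.5 = 80.2682 $


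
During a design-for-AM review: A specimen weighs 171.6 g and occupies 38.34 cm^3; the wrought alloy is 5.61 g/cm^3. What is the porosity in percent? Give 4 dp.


rho_part = 171.6 / 38.34 = 4.47574335 g/cm^3
Porosity = (1 - 4.47574335/5.61)*100 = 20.2185 %


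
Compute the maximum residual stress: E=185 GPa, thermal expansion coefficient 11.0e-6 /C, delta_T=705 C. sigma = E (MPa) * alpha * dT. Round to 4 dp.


sigma = 185*1000 * 11.0e-6 * 705 = 1434.675 MPa


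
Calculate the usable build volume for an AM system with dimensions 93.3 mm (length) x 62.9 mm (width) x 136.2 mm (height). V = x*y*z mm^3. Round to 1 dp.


V = 93.3 * 62.9 * 136.2 = 799299.2 mm^3


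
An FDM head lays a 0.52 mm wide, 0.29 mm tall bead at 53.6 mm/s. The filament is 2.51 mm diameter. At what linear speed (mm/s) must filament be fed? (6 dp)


Q = 0.52 * 0.29 * 53.6 = 8.08288 mm^3/s
A_fil = pi*(2.51/2)^2 = 4.94808697 mm^2
v_feed = 8.08288 / 4.94808697 = 1.633536 mm/s


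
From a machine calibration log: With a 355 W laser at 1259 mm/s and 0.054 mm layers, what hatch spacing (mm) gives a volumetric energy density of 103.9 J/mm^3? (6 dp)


h = 355 / (103.9*1259*0.054) = 0.050257 mm


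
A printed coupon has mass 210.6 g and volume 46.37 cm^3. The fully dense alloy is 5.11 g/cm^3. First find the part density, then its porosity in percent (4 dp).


rho_part = 210.6 / 46.37 = 4.54172957 g/cm^3
Porosity = (1 - 4.54172957/5.11)*100 = 11.1208 %


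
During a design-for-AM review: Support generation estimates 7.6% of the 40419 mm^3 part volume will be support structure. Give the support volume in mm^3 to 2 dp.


V_support = 40419 * 0.076 = 3071.84 mm^3


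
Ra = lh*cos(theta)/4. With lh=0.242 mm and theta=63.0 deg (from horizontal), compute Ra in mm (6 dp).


Ra = 0.242 * cos(63.0) / 4 = 0.027466 mm


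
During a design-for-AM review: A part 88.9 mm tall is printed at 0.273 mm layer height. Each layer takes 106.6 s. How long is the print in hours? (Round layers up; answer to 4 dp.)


Layers = ceil(88.9/0.273) = 326
t = 326 * 106.6 / 3600 = 9.6532 hrs


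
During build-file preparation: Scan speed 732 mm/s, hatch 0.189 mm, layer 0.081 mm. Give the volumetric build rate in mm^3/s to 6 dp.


Rate = 732 * 0.189 * 0.081 = 11.206188 mm^3/s


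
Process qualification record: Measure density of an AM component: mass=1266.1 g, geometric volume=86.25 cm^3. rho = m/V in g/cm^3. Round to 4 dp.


rho = 1266.1 / 86.25 = 14.6794 g/cm^3


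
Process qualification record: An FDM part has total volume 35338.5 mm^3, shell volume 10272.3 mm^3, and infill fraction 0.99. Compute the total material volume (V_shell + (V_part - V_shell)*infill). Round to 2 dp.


V_infill = (35338.5 - 10272.3) * 0.99 = 24815.54
V_total = 10272.3 + 24815.54 = 35087.84 mm^3


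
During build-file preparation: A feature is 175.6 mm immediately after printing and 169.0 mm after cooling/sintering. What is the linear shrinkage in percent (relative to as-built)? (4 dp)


Shrinkage = ((175.6-169.0)/175.6)*100 = 3.7585 %


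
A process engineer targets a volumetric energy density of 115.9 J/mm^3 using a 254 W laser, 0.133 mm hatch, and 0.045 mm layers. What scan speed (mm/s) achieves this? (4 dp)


v = 254 / (115.9*0.133*0.045) = 366.1728 mm/s


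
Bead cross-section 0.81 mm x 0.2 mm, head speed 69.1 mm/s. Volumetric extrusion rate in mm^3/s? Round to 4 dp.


Rate = 0.81 * 0.2 * 69.1 = 11.1942 mm^3/s


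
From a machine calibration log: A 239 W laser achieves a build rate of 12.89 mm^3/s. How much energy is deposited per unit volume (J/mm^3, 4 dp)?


SE = 239 / 12.89 = 18.5415 J/mm^3


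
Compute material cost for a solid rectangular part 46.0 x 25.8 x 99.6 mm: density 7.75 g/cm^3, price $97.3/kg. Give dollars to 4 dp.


V = 46.0 * 25.8 * 99.6 = 118205.28 mm^3 = 118.20528 cm^3
Mass = 118.20528 * 7.75 / 1000 = 0.91609092 kg
Cost = 0.91609092 * 97.3 = 89.1356 $


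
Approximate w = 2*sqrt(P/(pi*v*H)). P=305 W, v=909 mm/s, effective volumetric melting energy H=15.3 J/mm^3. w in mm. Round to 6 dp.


w = 2*sqrt(305/(pi*909*15.3)) = 0.1671 mm


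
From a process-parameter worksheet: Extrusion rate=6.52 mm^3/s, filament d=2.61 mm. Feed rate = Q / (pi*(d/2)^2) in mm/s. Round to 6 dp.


A = pi*(2.61/2)^2 = 5.350211
v = 6.52 / 5.350211 = 1.218644 mm/s


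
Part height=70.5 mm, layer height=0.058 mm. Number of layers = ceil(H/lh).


Layers = ceil(70.5/0.058) = 1216


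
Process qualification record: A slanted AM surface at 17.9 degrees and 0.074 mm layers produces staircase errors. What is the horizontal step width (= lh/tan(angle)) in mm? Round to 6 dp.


step = 0.074 / tan(17.9) = 0.229108 mm


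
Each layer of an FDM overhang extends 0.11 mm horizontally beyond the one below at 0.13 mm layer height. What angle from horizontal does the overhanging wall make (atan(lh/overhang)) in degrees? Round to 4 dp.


angle = atan(0.13/0.11) = 49.7636 degrees


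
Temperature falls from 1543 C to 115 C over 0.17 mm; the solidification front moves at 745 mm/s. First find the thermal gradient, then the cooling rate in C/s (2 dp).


G = (1543-115)/0.17 = 8400.0 C/mm
CR = 8400.0 * 745 = 6258000.0 C/s


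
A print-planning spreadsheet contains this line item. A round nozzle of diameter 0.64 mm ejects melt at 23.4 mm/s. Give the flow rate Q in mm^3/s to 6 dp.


A = pi*(0.64/2)^2 = 0.32169909 mm^2
Q = 0.32169909 * 23.4 = 7.527759 mm^3/s


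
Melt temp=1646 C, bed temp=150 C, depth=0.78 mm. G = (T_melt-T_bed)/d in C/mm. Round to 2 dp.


G = (1646-150)/0.78 = 1917.95 C/mm


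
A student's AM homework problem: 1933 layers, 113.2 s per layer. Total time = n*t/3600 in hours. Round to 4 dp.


t = 1933 * 113.2 / 3600 = 60.7821 hrs


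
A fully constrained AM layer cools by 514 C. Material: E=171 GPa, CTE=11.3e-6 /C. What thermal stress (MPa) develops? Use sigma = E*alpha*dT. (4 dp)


sigma = 171*1000 * 11.3e-6 * 514 = 993.2022 MPa


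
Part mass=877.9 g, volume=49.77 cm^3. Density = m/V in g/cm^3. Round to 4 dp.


rho = 877.9 / 49.77 = 17.6391 g/cm^3


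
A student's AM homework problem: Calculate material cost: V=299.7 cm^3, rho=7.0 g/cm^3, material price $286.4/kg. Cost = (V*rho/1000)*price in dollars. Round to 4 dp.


Mass = 299.7*7.0/1000 = 2.0979 kg
Cost = 2.0979 * 286.4 = 600.8386 $


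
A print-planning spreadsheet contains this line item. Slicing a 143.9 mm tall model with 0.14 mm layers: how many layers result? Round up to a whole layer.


Layers = ceil(143.9/0.14) = 1028


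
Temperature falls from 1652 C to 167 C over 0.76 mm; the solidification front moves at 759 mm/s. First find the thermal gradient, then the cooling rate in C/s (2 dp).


G = (1652-167)/0.76 = 1953.94736842 C/mm
CR = 1953.94736842 * 759 = 1483046.05 C/s


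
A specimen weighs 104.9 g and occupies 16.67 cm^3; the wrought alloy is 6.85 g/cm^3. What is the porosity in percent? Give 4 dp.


rho_part = 104.9 / 16.67 = 6.29274145 g/cm^3
Porosity = (1 - 6.29274145/6.85)*100 = 8.1352 %


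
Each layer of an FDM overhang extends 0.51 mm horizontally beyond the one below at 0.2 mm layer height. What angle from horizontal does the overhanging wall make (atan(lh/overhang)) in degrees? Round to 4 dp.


angle = atan(0.2/0.51) = 21.413 degrees


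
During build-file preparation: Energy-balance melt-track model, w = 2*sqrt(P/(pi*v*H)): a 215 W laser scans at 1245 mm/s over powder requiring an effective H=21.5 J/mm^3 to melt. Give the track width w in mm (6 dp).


w = 2*sqrt(215/(pi*1245*21.5)) = 0.101128 mm


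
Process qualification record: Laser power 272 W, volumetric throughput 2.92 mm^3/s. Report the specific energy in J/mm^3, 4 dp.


SE = 272 / 2.92 = 93.1507 J/mm^3


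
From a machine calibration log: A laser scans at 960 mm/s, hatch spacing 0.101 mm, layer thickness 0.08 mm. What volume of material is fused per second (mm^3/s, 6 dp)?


Rate = 960 * 0.101 * 0.08 = 7.7568 mm^3/s


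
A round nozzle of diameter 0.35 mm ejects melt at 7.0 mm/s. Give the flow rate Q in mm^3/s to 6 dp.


A = pi*(0.35/2)^2 = 0.09621128 mm^2
Q = 0.09621128 * 7.0 = 0.673479 mm^3/s


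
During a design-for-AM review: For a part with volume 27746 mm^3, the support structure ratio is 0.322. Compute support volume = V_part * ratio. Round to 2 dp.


V_support = 27746 * 0.322 = 8934.21 mm^3


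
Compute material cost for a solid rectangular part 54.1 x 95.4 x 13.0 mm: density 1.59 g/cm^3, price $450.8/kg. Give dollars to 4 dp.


V = 54.1 * 95.4 * 13.0 = 67094.82 mm^3 = 67.09482 cm^3
Mass = 67.09482 * 1.59 / 1000 = 0.10668076 kg
Cost = 0.10668076 * 450.8 = 48.0917 $


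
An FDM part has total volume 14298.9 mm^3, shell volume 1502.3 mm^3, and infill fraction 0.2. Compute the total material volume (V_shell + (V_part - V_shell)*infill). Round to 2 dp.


V_infill = (14298.9 - 1502.3) * 0.2 = 2559.32
V_total = 1502.3 + 2559.32 = 4061.62 mm^3


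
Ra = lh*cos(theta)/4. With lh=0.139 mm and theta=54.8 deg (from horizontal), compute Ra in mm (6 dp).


Ra = 0.139 * cos(54.8) / 4 = 0.020031 mm


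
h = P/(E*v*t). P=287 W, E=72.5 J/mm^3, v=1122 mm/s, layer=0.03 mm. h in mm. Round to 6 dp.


h = 287 / (72.5*1122*0.03) = 0.117606 mm


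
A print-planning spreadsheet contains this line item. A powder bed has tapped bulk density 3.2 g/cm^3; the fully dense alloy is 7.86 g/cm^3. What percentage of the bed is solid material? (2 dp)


Packing = (3.2/7.86)*100 = 40.71 %


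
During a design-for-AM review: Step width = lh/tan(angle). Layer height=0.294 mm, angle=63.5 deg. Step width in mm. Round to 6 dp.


step = 0.294 / tan(63.5) = 0.146583 mm


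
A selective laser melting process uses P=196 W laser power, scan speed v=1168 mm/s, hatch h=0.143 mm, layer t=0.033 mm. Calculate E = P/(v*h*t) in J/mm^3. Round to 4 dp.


E = 196 / (1168*0.143*0.033) = 35.5601 J/mm^3


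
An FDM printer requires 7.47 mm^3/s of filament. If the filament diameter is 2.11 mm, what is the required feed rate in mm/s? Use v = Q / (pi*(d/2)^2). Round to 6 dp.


A = pi*(2.11/2)^2 = 3.496671
v = 7.47 / 3.496671 = 2.136318 mm/s


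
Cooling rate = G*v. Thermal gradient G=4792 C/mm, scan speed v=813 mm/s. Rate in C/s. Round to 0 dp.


CR = 4792 * 813 = 3895896 C/s


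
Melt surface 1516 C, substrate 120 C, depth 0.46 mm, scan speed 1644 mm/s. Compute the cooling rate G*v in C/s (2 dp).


G = (1516-120)/0.46 = 3034.7826087 C/mm
CR = 3034.7826087 * 1644 = 4989182.61 C/s


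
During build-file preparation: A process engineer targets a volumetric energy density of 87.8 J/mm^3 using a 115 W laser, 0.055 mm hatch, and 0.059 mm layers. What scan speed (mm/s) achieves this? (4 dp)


v = 115 / (87.8*0.055*0.059) = 403.6348 mm/s


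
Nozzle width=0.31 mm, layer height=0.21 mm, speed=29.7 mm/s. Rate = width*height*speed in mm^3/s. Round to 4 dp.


Rate = 0.31 * 0.21 * 29.7 = 1.9335 mm^3/s


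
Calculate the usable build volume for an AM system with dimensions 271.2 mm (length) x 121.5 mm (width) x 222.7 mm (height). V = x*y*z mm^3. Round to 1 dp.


V = 271.2 * 121.5 * 222.7 = 7338143.2 mm^3


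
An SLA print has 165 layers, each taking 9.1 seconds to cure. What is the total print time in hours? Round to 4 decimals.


t = 165 * 9.1 / 3600 = 0.4171 hrs


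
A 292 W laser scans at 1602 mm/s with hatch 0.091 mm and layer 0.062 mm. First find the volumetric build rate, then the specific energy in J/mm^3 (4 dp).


Build rate = 1602 * 0.091 * 0.062 = 9.038484 mm^3/s
SE = 292 / 9.038484 = 32.3063 J/mm^3


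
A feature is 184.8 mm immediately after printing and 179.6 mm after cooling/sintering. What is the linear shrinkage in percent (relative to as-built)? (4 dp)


Shrinkage = ((184.8-179.6)/184.8)*100 = 2.8139 %


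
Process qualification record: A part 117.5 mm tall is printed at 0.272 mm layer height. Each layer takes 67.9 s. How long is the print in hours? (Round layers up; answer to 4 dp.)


Layers = ceil(117.5/0.272) = 432
t = 432 * 67.9 / 3600 = 8.148 hrs


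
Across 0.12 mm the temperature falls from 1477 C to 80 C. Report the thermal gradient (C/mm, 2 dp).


G = (1477-80)/0.12 = 11641.67 C/mm


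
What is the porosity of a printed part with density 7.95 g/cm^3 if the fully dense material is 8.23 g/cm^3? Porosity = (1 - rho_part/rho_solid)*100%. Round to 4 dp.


Porosity = (1-7.95/8.23)*100 = 3.4022 %


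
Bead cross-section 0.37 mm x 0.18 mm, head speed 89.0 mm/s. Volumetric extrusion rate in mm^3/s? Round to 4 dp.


Rate = 0.37 * 0.18 * 89.0 = 5.9274 mm^3/s


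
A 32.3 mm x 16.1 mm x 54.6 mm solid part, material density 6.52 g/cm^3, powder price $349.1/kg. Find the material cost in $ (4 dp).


V = 32.3 * 16.1 * 54.6 = 28393.638 mm^3 = 28.393638 cm^3
Mass = 28.393638 * 6.52 / 1000 = 0.18512652 kg
Cost = 0.18512652 * 349.1 = 64.6277 $


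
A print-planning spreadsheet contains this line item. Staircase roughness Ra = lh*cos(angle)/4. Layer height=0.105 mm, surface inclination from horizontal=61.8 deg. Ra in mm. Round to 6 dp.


Ra = 0.105 * cos(61.8) / 4 = 0.012404 mm


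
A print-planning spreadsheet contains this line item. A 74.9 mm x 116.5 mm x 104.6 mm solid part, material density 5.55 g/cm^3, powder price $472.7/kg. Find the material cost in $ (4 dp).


V = 74.9 * 116.5 * 104.6 = 912723.91 mm^3 = 912.72391 cm^3
Mass = 912.72391 * 5.55 / 1000 = 5.0656177 kg
Cost = 5.0656177 * 472.7 = 2394.5175 $


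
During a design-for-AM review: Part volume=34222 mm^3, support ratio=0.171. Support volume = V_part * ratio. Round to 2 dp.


V_support = 34222 * 0.171 = 5851.96 mm^3


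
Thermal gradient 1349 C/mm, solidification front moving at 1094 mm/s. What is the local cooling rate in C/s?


CR = 1349 * 1094 = 1475806 C/s


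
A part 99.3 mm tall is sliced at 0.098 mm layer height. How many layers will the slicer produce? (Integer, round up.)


Layers = ceil(99.3/0.098) = 1014


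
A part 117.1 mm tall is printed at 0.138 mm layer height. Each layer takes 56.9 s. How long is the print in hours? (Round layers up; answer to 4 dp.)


Layers = ceil(117.1/0.138) = 849
t = 849 * 56.9 / 3600 = 13.4189 hrs


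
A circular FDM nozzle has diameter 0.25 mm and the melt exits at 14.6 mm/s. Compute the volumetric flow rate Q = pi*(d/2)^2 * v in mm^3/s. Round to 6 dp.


A = pi*(0.25/2)^2 = 0.04908739 mm^2
Q = 0.04908739 * 14.6 = 0.716676 mm^3/s


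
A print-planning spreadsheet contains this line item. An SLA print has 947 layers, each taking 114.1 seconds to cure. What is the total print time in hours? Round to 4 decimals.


t = 947 * 114.1 / 3600 = 30.0146 hrs


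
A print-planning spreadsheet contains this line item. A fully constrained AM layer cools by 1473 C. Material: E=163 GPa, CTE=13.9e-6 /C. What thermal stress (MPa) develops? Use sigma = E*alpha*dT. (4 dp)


sigma = 163*1000 * 13.9e-6 * 1473 = 3337.3761 MPa


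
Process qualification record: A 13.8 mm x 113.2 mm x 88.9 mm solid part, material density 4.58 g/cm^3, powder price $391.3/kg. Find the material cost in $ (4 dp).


V = 13.8 * 113.2 * 88.9 = 138876.024 mm^3 = 138.876024 cm^3
Mass = 138.876024 * 4.58 / 1000 = 0.63605219 kg
Cost = 0.63605219 * 391.3 = 248.8872 $


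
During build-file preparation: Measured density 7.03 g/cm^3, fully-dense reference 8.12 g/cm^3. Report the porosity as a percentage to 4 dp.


Porosity = (1-7.03/8.12)*100 = 13.4236 %


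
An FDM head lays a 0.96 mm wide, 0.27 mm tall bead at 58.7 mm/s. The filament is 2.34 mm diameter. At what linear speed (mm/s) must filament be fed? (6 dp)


Q = 0.96 * 0.27 * 58.7 = 15.21504 mm^3/s
A_fil = pi*(2.34/2)^2 = 4.30052618 mm^2
v_feed = 15.21504 / 4.30052618 = 3.537948 mm/s


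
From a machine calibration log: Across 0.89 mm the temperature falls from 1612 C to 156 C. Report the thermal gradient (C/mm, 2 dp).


G = (1612-156)/0.89 = 1635.96 C/mm


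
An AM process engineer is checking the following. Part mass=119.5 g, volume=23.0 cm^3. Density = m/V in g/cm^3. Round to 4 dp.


rho = 119.5 / 23.0 = 5.1957 g/cm^3


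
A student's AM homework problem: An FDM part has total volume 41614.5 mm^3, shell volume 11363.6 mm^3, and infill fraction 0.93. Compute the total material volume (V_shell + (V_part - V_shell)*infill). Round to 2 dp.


V_infill = (41614.5 - 11363.6) * 0.93 = 28133.34
V_total = 11363.6 + 28133.34 = 39496.94 mm^3


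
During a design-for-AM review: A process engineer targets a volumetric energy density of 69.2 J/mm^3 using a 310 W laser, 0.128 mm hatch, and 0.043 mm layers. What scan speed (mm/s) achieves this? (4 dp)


v = 310 / (69.2*0.128*0.043) = 813.9115 mm/s


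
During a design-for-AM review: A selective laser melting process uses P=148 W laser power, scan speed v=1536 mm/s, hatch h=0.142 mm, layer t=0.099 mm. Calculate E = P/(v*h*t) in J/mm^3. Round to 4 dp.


E = 148 / (1536*0.142*0.099) = 6.854 J/mm^3


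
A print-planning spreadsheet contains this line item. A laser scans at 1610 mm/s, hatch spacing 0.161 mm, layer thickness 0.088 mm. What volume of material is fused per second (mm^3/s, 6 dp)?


Rate = 1610 * 0.161 * 0.088 = 22.81048 mm^3/s


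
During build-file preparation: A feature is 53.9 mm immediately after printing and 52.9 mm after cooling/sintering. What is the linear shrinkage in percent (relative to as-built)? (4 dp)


Shrinkage = ((53.9-52.9)/53.9)*100 = 1.8553 %


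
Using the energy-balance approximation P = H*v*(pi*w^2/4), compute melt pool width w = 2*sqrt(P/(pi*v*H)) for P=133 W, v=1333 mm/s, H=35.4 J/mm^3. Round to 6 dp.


w = 2*sqrt(133/(pi*1333*35.4)) = 0.059905 mm


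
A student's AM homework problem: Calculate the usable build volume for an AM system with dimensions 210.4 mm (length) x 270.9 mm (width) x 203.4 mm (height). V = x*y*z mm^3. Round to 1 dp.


V = 210.4 * 270.9 * 203.4 = 11593263.0 mm^3


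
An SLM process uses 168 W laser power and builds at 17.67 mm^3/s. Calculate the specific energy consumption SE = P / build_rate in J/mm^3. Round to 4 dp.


SE = 168 / 17.67 = 9.5076 J/mm^3


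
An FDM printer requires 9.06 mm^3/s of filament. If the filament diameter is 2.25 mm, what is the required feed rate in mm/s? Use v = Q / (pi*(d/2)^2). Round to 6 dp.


A = pi*(2.25/2)^2 = 3.976078
v = 9.06 / 3.976078 = 2.278627 mm/s


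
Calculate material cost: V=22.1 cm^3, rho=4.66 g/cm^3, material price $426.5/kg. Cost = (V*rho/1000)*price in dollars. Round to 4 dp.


Mass = 22.1*4.66/1000 = 0.102986 kg
Cost = 0.102986 * 426.5 = 43.9235 $


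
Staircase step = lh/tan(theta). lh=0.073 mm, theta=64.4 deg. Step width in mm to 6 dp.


step = 0.073 / tan(64.4) = 0.034976 mm


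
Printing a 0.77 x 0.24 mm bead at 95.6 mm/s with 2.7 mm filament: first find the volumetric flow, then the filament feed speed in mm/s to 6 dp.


Q = 0.77 * 0.24 * 95.6 = 17.66688 mm^3/s
A_fil = pi*(2.7/2)^2 = 5.72555261 mm^2
v_feed = 17.66688 / 5.72555261 = 3.08562 mm/s


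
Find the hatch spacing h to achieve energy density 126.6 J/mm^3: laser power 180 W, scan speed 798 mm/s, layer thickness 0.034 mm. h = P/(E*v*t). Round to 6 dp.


h = 180 / (126.6*798*0.034) = 0.052403 mm


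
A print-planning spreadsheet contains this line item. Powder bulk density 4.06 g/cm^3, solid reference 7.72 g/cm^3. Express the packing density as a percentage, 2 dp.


Packing = (4.06/7.72)*100 = 52.59 %


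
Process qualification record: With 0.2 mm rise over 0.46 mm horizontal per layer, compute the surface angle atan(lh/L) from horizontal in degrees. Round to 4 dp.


angle = atan(0.2/0.46) = 23.4986 degrees


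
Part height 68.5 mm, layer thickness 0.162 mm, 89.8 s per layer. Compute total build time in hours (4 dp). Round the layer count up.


Layers = ceil(68.5/0.162) = 423
t = 423 * 89.8 / 3600 = 10.5515 hrs


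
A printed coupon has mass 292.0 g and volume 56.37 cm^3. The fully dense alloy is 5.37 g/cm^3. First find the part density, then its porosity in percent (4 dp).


rho_part = 292.0 / 56.37 = 5.18006032 g/cm^3
Porosity = (1 - 5.18006032/5.37)*100 = 3.5371 %


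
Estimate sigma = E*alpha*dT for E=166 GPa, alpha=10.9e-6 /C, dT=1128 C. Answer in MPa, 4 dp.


sigma = 166*1000 * 10.9e-6 * 1128 = 2041.0032 MPa


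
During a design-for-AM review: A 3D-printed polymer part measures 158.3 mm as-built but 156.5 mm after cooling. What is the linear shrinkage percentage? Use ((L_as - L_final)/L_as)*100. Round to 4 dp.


Shrinkage = ((158.3-156.5)/158.3)*100 = 1.1371 %


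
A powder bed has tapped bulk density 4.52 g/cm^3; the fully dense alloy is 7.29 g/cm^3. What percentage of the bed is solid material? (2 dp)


Packing = (4.52/7.29)*100 = 62.0 %


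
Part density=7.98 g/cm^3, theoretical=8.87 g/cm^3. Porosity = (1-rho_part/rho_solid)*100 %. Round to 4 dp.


Porosity = (1-7.98/8.87)*100 = 10.0338 %


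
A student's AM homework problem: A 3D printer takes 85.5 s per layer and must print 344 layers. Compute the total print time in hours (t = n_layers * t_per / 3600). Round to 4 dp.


t = 344 * 85.5 / 3600 = 8.17 hrs


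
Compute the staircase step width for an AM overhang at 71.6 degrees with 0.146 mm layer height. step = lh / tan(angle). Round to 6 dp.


step = 0.146 / tan(71.6) = 0.048568 mm


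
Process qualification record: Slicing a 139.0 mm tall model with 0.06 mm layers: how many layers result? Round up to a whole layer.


Layers = ceil(139.0/0.06) = 2317


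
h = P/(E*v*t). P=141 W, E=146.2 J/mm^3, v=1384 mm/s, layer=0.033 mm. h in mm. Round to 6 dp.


h = 141 / (146.2*1384*0.033) = 0.021116 mm


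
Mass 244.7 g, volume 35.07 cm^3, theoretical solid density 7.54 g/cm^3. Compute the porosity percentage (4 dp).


rho_part = 244.7 / 35.07 = 6.97747362 g/cm^3
Porosity = (1 - 6.97747362/7.54)*100 = 7.4606 %


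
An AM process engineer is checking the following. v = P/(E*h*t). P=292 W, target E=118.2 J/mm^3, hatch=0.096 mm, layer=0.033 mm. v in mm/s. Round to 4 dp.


v = 292 / (118.2*0.096*0.033) = 779.7946 mm/s


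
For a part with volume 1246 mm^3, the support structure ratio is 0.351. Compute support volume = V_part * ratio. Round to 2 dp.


V_support = 1246 * 0.351 = 437.35 mm^3


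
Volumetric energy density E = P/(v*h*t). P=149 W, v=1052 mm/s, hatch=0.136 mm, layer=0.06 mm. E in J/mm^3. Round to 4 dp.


E = 149 / (1052*0.136*0.06) = 17.3572 J/mm^3


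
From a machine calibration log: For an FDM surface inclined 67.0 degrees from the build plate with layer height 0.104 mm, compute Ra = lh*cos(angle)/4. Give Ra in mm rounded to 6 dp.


Ra = 0.104 * cos(67.0) / 4 = 0.010159 mm


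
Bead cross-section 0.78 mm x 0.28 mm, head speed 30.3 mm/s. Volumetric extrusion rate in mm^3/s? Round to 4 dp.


Rate = 0.78 * 0.28 * 30.3 = 6.6175 mm^3/s


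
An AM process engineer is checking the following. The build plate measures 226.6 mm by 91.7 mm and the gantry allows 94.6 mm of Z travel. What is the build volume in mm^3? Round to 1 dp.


V = 226.6 * 91.7 * 94.6 = 1965714.2 mm^3


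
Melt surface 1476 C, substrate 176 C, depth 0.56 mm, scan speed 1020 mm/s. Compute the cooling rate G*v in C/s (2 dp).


G = (1476-176)/0.56 = 2321.42857143 C/mm
CR = 2321.42857143 * 1020 = 2367857.14 C/s


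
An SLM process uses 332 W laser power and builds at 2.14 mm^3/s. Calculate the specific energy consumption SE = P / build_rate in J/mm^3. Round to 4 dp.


SE = 332 / 2.14 = 155.1402 J/mm^3


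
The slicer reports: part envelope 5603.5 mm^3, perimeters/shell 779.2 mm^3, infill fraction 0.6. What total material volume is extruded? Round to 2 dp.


V_infill = (5603.5 - 779.2) * 0.6 = 2894.58
V_total = 779.2 + 2894.58 = 3673.78 mm^3


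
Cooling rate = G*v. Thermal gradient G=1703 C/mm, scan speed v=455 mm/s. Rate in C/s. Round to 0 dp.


CR = 1703 * 455 = 774865 C/s


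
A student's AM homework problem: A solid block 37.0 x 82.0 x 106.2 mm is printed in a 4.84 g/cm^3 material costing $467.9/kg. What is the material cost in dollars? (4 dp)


V = 37.0 * 82.0 * 106.2 = 322210.8 mm^3 = 322.2108 cm^3
Mass = 322.2108 * 4.84 / 1000 = 1.55950027 kg
Cost = 1.55950027 * 467.9 = 729.6902 $


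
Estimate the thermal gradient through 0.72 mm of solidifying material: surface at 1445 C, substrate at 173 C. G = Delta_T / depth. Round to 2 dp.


G = (1445-173)/0.72 = 1766.67 C/mm


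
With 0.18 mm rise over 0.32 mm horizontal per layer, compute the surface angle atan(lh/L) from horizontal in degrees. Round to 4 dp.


angle = atan(0.18/0.32) = 29.3578 degrees


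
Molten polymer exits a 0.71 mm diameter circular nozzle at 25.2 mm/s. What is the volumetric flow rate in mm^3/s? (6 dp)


A = pi*(0.71/2)^2 = 0.39591921 mm^2
Q = 0.39591921 * 25.2 = 9.977164 mm^3/s


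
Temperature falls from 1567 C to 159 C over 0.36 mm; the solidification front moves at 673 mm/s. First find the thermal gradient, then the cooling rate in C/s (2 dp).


G = (1567-159)/0.36 = 3911.11111111 C/mm
CR = 3911.11111111 * 673 = 2632177.78 C/s


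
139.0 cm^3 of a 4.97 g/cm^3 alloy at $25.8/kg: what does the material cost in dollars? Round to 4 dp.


Mass = 139.0*4.97/1000 = 0.69083 kg
Cost = 0.69083 * 25.8 = 17.8234 $


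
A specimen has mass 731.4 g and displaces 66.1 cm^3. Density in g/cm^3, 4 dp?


rho = 731.4 / 66.1 = 11.0651 g/cm^3


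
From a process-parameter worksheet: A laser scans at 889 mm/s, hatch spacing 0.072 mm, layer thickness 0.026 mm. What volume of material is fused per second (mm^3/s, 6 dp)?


Rate = 889 * 0.072 * 0.026 = 1.664208 mm^3/s


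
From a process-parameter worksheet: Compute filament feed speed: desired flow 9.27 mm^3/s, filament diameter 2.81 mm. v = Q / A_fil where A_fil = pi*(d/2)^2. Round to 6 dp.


A = pi*(2.81/2)^2 = 6.201582
v = 9.27 / 6.201582 = 1.49478 mm/s


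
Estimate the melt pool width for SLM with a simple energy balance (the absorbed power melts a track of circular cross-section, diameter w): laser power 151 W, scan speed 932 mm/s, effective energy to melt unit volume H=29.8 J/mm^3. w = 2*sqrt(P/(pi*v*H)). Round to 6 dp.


w = 2*sqrt(151/(pi*932*29.8)) = 0.083201 mm


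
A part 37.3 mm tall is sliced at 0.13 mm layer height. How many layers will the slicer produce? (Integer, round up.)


Layers = ceil(37.3/0.13) = 287


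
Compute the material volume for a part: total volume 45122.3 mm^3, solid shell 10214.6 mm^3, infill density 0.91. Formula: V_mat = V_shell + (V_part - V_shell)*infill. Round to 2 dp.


V_infill = (45122.3 - 10214.6) * 0.91 = 31766.01
V_total = 10214.6 + 31766.01 = 41980.61 mm^3


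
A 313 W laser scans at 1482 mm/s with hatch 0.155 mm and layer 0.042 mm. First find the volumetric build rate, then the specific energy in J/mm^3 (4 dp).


Build rate = 1482 * 0.155 * 0.042 = 9.64782 mm^3/s
SE = 313 / 9.64782 = 32.4426 J/mm^3


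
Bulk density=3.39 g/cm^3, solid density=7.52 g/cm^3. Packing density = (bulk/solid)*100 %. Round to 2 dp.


Packing = (3.39/7.52)*100 = 45.08 %


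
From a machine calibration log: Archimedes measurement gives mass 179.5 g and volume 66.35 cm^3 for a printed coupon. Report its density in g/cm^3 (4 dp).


rho = 179.5 / 66.35 = 2.7054 g/cm^3


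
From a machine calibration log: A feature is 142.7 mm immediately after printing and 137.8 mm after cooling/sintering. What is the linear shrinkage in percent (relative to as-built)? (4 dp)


Shrinkage = ((142.7-137.8)/142.7)*100 = 3.4338 %


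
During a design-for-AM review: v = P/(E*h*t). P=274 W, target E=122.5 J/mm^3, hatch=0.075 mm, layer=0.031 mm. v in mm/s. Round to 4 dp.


v = 274 / (122.5*0.075*0.031) = 962.0364 mm/s


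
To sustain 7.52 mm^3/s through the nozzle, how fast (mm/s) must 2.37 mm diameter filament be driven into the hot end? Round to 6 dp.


A = pi*(2.37/2)^2 = 4.411503
v = 7.52 / 4.411503 = 1.704634 mm/s


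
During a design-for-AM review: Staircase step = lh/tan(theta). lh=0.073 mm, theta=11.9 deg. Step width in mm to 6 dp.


step = 0.073 / tan(11.9) = 0.34641 mm


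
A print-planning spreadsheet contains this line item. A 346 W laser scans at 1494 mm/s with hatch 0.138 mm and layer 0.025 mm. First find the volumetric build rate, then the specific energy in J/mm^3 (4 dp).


Build rate = 1494 * 0.138 * 0.025 = 5.1543 mm^3/s
SE = 346 / 5.1543 = 67.1284 J/mm^3


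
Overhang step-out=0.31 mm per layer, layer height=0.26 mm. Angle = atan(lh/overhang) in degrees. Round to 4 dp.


angle = atan(0.26/0.31) = 39.9869 degrees


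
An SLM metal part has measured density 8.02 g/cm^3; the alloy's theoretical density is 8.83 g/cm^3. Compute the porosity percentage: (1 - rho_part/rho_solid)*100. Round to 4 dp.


Porosity = (1-8.02/8.83)*100 = 9.1733 %


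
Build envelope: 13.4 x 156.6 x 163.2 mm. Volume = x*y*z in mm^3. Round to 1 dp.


V = 13.4 * 156.6 * 163.2 = 342465.4 mm^3


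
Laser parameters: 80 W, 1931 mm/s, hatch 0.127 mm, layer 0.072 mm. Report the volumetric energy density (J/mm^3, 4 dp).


E = 80 / (1931*0.127*0.072) = 4.5308 J/mm^3


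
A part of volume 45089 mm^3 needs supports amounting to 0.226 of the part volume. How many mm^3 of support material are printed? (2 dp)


V_support = 45089 * 0.226 = 10190.11 mm^3


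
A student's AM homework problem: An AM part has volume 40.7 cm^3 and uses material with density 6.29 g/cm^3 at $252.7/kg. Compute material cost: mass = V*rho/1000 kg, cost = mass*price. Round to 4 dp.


Mass = 40.7*6.29/1000 = 0.256003 kg
Cost = 0.256003 * 252.7 = 64.692 $


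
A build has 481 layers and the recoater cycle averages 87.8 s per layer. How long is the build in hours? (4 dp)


t = 481 * 87.8 / 3600 = 11.7311 hrs


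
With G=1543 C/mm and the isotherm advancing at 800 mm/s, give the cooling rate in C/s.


CR = 1543 * 800 = 1234400 C/s


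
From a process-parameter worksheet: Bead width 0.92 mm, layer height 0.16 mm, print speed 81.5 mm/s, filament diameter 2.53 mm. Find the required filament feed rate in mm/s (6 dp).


Q = 0.92 * 0.16 * 81.5 = 11.9968 mm^3/s
A_fil = pi*(2.53/2)^2 = 5.0272551 mm^2
v_feed = 11.9968 / 5.0272551 = 2.386352 mm/s


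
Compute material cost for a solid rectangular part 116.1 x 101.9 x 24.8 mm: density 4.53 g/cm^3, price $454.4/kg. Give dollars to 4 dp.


V = 116.1 * 101.9 * 24.8 = 293398.632 mm^3 = 293.398632 cm^3
Mass = 293.398632 * 4.53 / 1000 = 1.3290958 kg
Cost = 1.3290958 * 454.4 = 603.9411 $


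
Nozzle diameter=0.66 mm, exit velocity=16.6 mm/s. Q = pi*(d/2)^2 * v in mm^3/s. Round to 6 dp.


A = pi*(0.66/2)^2 = 0.34211944 mm^2
Q = 0.34211944 * 16.6 = 5.679183 mm^3/s


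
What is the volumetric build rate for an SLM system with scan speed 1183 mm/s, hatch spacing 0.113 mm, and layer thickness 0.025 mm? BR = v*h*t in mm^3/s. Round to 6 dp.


Rate = 1183 * 0.113 * 0.025 = 3.341975 mm^3/s


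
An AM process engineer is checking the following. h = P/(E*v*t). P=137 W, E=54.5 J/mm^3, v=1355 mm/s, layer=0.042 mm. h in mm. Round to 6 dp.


h = 137 / (54.5*1355*0.042) = 0.044171 mm


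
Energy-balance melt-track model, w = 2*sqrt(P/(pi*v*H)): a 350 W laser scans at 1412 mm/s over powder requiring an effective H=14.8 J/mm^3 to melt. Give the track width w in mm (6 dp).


w = 2*sqrt(350/(pi*1412*14.8)) = 0.14603 mm


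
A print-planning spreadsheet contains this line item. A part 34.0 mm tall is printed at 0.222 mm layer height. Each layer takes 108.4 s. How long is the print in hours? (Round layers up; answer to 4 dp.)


Layers = ceil(34.0/0.222) = 154
t = 154 * 108.4 / 3600 = 4.6371 hrs
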